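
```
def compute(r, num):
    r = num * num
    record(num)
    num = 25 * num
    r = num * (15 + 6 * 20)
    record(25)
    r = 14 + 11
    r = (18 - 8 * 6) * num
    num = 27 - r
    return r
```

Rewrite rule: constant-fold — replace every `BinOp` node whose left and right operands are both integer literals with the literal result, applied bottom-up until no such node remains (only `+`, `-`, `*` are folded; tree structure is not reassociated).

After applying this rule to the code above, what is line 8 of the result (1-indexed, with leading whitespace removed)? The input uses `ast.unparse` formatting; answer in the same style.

Transformed code:
def compute(r, num):
    r = num * num
    record(num)
    num = 25 * num
    r = num * 135
    record(25)
    r = 25
    r = -30 * num
    num = 27 - r
    return r

r = -30 * num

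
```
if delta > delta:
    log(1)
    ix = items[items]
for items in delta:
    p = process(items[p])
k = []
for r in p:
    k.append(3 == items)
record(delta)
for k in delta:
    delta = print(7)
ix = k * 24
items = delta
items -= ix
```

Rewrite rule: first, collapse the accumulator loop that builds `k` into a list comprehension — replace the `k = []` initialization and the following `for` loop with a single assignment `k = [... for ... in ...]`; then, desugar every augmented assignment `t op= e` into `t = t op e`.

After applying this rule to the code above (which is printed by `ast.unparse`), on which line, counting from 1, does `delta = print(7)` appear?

9

Transformed code:
if delta > delta:
    log(1)
    ix = items[items]
for items in delta:
    p = process(items[p])
k = [3 == items for r in p]
record(delta)
for k in delta:
    delta = print(7)
ix = k * 24
items = delta
items = items - ix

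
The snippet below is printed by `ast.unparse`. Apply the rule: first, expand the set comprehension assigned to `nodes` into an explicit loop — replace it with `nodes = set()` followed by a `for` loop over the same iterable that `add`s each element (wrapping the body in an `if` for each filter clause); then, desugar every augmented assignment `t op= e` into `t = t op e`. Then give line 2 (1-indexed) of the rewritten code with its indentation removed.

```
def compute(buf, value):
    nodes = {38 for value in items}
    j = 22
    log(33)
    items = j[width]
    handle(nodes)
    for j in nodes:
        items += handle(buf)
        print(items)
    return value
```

nodes = set()

Transformed code:
def compute(buf, value):
    nodes = set()
    for value in items:
        nodes.add(38)
    j = 22
    log(33)
    items = j[width]
    handle(nodes)
    for j in nodes:
        items = items + handle(buf)
        print(items)
    return value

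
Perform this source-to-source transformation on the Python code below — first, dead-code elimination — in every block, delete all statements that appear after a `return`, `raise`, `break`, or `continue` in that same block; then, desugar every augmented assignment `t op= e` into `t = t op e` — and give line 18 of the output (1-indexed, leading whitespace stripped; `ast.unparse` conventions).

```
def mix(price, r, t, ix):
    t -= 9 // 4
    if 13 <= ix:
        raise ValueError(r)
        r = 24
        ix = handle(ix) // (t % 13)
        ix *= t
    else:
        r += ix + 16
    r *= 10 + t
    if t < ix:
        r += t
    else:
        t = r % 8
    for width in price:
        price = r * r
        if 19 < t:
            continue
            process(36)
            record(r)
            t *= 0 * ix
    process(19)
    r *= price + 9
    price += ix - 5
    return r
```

price = price + (ix - 5)

Transformed code:
def mix(price, r, t, ix):
    t = t - 9 // 4
    if 13 <= ix:
        raise ValueError(r)
    else:
        r = r + (ix + 16)
    r = r * (10 + t)
    if t < ix:
        r = r + t
    else:
        t = r % 8
    for width in price:
        price = r * r
        if 19 < t:
            continue
    process(19)
    r = r * (price + 9)
    price = price + (ix - 5)
    return r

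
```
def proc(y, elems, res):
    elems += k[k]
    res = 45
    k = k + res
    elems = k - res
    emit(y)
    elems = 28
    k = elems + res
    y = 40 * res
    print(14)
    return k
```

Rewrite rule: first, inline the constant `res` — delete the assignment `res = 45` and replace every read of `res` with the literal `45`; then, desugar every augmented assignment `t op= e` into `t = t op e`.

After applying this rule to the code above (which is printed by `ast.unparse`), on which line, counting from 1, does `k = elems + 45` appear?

Transformed code:
def proc(y, elems, res):
    elems = elems + k[k]
    k = k + 45
    elems = k - 45
    emit(y)
    elems = 28
    k = elems + 45
    y = 40 * 45
    print(14)
    return k

7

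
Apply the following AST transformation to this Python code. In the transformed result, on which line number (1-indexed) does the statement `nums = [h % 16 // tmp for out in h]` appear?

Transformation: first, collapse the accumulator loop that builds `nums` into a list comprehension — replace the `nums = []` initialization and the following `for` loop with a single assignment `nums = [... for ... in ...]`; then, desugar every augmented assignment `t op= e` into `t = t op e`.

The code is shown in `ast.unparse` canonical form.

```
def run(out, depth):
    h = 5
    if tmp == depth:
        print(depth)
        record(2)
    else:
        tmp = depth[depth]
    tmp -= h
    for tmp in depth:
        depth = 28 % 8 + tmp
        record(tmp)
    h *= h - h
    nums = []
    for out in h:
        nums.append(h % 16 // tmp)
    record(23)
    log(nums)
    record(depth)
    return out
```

Transformed code:
def run(out, depth):
    h = 5
    if tmp == depth:
        print(depth)
        record(2)
    else:
        tmp = depth[depth]
    tmp = tmp - h
    for tmp in depth:
        depth = 28 % 8 + tmp
        record(tmp)
    h = h * (h - h)
    nums = [h % 16 // tmp for out in h]
    record(23)
    log(nums)
    record(depth)
    return out

13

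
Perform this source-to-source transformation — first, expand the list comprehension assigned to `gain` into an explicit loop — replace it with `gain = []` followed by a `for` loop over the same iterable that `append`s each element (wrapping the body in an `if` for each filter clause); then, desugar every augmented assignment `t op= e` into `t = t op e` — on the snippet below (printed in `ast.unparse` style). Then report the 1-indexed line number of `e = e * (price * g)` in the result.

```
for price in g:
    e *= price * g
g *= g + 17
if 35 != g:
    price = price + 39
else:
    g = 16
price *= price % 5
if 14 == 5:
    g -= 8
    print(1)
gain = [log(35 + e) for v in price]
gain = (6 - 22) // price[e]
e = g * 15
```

Transformed code:
for price in g:
    e = e * (price * g)
g = g * (g + 17)
if 35 != g:
    price = price + 39
else:
    g = 16
price = price * (price % 5)
if 14 == 5:
    g = g - 8
    print(1)
gain = []
for v in price:
    gain.append(log(35 + e))
gain = (6 - 22) // price[e]
e = g * 15

2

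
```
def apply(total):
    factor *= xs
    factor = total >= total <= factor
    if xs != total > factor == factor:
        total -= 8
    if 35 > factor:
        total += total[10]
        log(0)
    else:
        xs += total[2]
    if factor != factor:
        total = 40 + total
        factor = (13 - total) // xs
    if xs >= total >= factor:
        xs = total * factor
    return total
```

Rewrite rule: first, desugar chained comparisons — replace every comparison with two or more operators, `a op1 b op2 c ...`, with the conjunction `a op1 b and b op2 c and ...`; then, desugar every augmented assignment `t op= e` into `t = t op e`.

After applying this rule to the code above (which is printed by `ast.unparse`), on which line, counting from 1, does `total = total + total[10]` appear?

7

Transformed code:
def apply(total):
    factor = factor * xs
    factor = total >= total and total <= factor
    if xs != total and total > factor and (factor == factor):
        total = total - 8
    if 35 > factor:
        total = total + total[10]
        log(0)
    else:
        xs = xs + total[2]
    if factor != factor:
        total = 40 + total
        factor = (13 - total) // xs
    if xs >= total and total >= factor:
        xs = total * factor
    return total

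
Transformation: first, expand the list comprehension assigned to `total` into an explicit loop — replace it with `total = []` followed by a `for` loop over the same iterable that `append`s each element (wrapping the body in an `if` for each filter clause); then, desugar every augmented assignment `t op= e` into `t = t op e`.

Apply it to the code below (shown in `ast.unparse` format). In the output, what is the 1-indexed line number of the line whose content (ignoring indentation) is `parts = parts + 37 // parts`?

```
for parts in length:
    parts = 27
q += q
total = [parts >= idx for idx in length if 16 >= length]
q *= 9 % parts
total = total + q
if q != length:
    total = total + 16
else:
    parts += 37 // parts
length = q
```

13

Transformed code:
for parts in length:
    parts = 27
q = q + q
total = []
for idx in length:
    if 16 >= length:
        total.append(parts >= idx)
q = q * (9 % parts)
total = total + q
if q != length:
    total = total + 16
else:
    parts = parts + 37 // parts
length = q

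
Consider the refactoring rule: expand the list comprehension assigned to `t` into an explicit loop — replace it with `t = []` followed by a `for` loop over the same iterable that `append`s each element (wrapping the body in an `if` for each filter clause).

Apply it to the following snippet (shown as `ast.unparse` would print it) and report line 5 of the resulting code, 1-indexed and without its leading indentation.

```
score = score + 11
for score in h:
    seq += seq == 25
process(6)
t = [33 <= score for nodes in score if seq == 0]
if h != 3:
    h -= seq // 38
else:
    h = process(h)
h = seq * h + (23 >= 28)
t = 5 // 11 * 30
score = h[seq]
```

t = []

Transformed code:
score = score + 11
for score in h:
    seq += seq == 25
process(6)
t = []
for nodes in score:
    if seq == 0:
        t.append(33 <= score)
if h != 3:
    h -= seq // 38
else:
    h = process(h)
h = seq * h + (23 >= 28)
t = 5 // 11 * 30
score = h[seq]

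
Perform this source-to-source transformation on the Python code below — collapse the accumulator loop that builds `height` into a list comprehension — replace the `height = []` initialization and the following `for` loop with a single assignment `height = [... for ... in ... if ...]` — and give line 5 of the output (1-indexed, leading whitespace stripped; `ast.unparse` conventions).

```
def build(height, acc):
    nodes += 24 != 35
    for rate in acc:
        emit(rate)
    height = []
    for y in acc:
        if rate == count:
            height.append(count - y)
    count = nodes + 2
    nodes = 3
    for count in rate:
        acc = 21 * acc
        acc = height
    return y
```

Transformed code:
def build(height, acc):
    nodes += 24 != 35
    for rate in acc:
        emit(rate)
    height = [count - y for y in acc if rate == count]
    count = nodes + 2
    nodes = 3
    for count in rate:
        acc = 21 * acc
        acc = height
    return y

height = [count - y for y in acc if rate == count]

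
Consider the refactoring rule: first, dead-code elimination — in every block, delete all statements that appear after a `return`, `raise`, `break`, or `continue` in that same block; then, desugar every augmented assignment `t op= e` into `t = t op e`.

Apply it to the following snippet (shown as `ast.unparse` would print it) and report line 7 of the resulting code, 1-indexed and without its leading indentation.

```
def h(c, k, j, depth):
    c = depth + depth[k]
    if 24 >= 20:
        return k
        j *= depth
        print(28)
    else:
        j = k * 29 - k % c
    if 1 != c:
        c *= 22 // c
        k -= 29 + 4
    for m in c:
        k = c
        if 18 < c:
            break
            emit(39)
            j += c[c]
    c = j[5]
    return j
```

Transformed code:
def h(c, k, j, depth):
    c = depth + depth[k]
    if 24 >= 20:
        return k
    else:
        j = k * 29 - k % c
    if 1 != c:
        c = c * (22 // c)
        k = k - (29 + 4)
    for m in c:
        k = c
        if 18 < c:
            break
    c = j[5]
    return j

if 1 != c:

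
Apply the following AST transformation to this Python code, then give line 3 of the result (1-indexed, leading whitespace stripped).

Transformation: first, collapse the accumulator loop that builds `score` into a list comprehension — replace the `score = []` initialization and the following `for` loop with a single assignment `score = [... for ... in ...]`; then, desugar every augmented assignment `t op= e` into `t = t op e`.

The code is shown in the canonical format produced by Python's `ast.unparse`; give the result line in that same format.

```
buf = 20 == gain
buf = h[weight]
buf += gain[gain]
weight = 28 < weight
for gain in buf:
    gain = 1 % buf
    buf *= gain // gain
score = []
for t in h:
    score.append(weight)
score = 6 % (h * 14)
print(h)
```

buf = buf + gain[gain]

Transformed code:
buf = 20 == gain
buf = h[weight]
buf = buf + gain[gain]
weight = 28 < weight
for gain in buf:
    gain = 1 % buf
    buf = buf * (gain // gain)
score = [weight for t in h]
score = 6 % (h * 14)
print(h)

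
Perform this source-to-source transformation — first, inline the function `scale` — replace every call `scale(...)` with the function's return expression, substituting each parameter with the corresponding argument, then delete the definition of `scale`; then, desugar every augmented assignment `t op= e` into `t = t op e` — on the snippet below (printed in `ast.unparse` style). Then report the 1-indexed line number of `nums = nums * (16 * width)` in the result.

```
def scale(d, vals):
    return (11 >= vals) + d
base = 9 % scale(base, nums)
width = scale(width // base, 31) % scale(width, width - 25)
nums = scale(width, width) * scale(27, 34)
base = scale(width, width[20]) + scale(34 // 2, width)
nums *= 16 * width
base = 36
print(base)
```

5

Transformed code:
base = 9 % ((11 >= nums) + base)
width = ((11 >= 31) + width // base) % ((11 >= width - 25) + width)
nums = ((11 >= width) + width) * ((11 >= 34) + 27)
base = (11 >= width[20]) + width + ((11 >= width) + 34 // 2)
nums = nums * (16 * width)
base = 36
print(base)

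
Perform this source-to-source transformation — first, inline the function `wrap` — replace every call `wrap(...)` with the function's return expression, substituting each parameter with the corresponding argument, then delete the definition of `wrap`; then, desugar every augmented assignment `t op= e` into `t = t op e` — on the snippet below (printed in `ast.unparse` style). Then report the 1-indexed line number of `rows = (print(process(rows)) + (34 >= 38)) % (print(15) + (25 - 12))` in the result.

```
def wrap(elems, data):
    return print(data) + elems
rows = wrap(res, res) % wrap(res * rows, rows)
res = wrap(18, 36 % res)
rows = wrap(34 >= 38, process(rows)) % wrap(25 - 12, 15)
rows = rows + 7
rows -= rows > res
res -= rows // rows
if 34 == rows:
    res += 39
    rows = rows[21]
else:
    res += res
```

3

Transformed code:
rows = (print(res) + res) % (print(rows) + res * rows)
res = print(36 % res) + 18
rows = (print(process(rows)) + (34 >= 38)) % (print(15) + (25 - 12))
rows = rows + 7
rows = rows - (rows > res)
res = res - rows // rows
if 34 == rows:
    res = res + 39
    rows = rows[21]
else:
    res = res + res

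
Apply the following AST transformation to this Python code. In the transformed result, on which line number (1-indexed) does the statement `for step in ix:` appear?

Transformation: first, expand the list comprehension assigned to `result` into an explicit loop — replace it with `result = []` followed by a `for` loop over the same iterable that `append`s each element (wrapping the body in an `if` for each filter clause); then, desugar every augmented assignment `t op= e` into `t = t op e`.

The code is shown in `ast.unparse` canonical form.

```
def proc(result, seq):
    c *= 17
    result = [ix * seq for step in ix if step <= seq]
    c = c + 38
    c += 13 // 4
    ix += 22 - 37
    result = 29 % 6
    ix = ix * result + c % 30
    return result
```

Transformed code:
def proc(result, seq):
    c = c * 17
    result = []
    for step in ix:
        if step <= seq:
            result.append(ix * seq)
    c = c + 38
    c = c + 13 // 4
    ix = ix + (22 - 37)
    result = 29 % 6
    ix = ix * result + c % 30
    return result

4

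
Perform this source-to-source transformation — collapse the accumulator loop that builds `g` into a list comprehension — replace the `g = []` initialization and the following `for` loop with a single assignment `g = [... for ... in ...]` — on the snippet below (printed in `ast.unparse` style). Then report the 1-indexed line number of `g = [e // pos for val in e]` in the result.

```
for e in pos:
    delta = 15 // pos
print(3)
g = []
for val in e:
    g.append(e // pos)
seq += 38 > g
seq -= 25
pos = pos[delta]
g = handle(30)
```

Transformed code:
for e in pos:
    delta = 15 // pos
print(3)
g = [e // pos for val in e]
seq += 38 > g
seq -= 25
pos = pos[delta]
g = handle(30)

4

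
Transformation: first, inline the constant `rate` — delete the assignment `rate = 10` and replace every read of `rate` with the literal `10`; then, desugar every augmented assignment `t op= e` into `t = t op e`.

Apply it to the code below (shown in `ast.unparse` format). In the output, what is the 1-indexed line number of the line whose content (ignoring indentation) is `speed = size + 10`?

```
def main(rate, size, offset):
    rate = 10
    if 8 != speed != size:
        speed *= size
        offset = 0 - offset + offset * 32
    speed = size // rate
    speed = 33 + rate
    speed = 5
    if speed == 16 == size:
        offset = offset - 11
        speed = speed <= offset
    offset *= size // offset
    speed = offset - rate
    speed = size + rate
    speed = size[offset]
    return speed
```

13

Transformed code:
def main(rate, size, offset):
    if 8 != speed != size:
        speed = speed * size
        offset = 0 - offset + offset * 32
    speed = size // 10
    speed = 33 + 10
    speed = 5
    if speed == 16 == size:
        offset = offset - 11
        speed = speed <= offset
    offset = offset * (size // offset)
    speed = offset - 10
    speed = size + 10
    speed = size[offset]
    return speed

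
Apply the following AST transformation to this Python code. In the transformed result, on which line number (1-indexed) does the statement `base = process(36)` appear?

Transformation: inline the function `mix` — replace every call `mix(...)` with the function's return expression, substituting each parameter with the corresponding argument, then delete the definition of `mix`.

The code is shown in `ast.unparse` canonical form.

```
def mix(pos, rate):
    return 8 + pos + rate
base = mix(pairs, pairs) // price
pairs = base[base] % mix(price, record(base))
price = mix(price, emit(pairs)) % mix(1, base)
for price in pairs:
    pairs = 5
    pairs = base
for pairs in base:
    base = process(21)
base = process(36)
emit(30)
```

9

Transformed code:
base = (8 + pairs + pairs) // price
pairs = base[base] % (8 + price + record(base))
price = (8 + price + emit(pairs)) % (8 + 1 + base)
for price in pairs:
    pairs = 5
    pairs = base
for pairs in base:
    base = process(21)
base = process(36)
emit(30)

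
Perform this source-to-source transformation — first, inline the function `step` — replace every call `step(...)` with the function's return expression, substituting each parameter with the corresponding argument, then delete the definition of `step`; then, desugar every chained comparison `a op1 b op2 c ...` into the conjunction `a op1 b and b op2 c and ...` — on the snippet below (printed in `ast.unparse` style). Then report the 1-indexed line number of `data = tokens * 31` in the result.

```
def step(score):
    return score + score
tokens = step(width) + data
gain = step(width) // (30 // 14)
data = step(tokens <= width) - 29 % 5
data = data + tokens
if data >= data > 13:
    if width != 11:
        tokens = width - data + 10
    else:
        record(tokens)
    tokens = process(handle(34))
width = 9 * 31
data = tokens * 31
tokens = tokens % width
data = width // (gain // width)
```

12

Transformed code:
tokens = width + width + data
gain = (width + width) // (30 // 14)
data = (tokens <= width) + (tokens <= width) - 29 % 5
data = data + tokens
if data >= data and data > 13:
    if width != 11:
        tokens = width - data + 10
    else:
        record(tokens)
    tokens = process(handle(34))
width = 9 * 31
data = tokens * 31
tokens = tokens % width
data = width // (gain // width)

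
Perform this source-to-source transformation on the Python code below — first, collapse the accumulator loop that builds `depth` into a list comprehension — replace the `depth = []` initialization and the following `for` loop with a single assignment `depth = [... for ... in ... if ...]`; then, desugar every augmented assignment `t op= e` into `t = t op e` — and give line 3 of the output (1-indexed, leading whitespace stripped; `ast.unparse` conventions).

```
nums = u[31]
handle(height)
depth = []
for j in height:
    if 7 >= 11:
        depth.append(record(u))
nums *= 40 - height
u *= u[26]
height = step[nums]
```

Transformed code:
nums = u[31]
handle(height)
depth = [record(u) for j in height if 7 >= 11]
nums = nums * (40 - height)
u = u * u[26]
height = step[nums]

depth = [record(u) for j in height if 7 >= 11]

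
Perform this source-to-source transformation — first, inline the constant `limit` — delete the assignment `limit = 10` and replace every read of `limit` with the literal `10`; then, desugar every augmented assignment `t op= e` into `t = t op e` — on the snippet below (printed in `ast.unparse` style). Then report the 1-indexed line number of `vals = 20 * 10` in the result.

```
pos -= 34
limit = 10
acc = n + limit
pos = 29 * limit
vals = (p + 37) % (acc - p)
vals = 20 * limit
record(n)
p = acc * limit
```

Transformed code:
pos = pos - 34
acc = n + 10
pos = 29 * 10
vals = (p + 37) % (acc - p)
vals = 20 * 10
record(n)
p = acc * 10

5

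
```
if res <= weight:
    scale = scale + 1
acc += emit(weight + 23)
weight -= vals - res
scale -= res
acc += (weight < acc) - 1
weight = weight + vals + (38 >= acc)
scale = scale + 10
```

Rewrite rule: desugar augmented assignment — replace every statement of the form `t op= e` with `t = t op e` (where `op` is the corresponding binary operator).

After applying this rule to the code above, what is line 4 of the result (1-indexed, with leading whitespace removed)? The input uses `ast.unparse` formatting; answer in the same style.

Transformed code:
if res <= weight:
    scale = scale + 1
acc = acc + emit(weight + 23)
weight = weight - (vals - res)
scale = scale - res
acc = acc + ((weight < acc) - 1)
weight = weight + vals + (38 >= acc)
scale = scale + 10

weight = weight - (vals - res)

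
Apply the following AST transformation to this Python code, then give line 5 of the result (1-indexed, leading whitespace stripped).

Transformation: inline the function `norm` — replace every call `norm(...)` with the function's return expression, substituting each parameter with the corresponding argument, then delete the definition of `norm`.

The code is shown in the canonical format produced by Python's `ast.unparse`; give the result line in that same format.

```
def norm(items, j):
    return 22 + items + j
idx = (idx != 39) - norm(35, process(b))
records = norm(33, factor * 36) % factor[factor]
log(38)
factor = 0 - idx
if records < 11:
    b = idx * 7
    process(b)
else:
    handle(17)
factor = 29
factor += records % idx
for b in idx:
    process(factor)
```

Transformed code:
idx = (idx != 39) - (22 + 35 + process(b))
records = (22 + 33 + factor * 36) % factor[factor]
log(38)
factor = 0 - idx
if records < 11:
    b = idx * 7
    process(b)
else:
    handle(17)
factor = 29
factor += records % idx
for b in idx:
    process(factor)

if records < 11:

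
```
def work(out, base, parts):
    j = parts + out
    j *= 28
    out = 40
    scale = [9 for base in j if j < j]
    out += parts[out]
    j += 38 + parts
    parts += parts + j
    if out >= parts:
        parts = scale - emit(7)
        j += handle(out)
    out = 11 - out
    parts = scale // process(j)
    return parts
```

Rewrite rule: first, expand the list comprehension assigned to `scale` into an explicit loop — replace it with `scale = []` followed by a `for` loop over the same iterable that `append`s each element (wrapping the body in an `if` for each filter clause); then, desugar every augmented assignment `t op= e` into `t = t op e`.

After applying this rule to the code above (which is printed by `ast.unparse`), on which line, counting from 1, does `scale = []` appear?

Transformed code:
def work(out, base, parts):
    j = parts + out
    j = j * 28
    out = 40
    scale = []
    for base in j:
        if j < j:
            scale.append(9)
    out = out + parts[out]
    j = j + (38 + parts)
    parts = parts + (parts + j)
    if out >= parts:
        parts = scale - emit(7)
        j = j + handle(out)
    out = 11 - out
    parts = scale // process(j)
    return parts

5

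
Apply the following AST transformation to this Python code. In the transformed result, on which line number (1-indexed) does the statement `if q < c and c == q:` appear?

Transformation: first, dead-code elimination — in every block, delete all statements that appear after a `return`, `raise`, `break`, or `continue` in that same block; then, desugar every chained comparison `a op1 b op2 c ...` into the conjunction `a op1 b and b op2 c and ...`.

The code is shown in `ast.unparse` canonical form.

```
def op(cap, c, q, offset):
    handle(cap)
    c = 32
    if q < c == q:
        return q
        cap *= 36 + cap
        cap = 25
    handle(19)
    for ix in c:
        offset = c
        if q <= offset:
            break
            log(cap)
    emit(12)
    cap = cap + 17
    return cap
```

Transformed code:
def op(cap, c, q, offset):
    handle(cap)
    c = 32
    if q < c and c == q:
        return q
    handle(19)
    for ix in c:
        offset = c
        if q <= offset:
            break
    emit(12)
    cap = cap + 17
    return cap

4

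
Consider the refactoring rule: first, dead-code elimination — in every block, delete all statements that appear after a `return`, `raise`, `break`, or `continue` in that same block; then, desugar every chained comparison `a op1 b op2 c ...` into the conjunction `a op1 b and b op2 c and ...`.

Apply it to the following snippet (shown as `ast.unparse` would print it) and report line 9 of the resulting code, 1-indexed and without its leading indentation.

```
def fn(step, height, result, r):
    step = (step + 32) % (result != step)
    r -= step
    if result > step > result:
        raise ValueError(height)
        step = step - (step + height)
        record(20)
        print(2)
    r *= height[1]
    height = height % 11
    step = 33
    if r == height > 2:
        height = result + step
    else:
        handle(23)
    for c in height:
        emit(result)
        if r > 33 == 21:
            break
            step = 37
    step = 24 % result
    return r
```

if r == height and height > 2:

Transformed code:
def fn(step, height, result, r):
    step = (step + 32) % (result != step)
    r -= step
    if result > step and step > result:
        raise ValueError(height)
    r *= height[1]
    height = height % 11
    step = 33
    if r == height and height > 2:
        height = result + step
    else:
        handle(23)
    for c in height:
        emit(result)
        if r > 33 and 33 == 21:
            break
    step = 24 % result
    return r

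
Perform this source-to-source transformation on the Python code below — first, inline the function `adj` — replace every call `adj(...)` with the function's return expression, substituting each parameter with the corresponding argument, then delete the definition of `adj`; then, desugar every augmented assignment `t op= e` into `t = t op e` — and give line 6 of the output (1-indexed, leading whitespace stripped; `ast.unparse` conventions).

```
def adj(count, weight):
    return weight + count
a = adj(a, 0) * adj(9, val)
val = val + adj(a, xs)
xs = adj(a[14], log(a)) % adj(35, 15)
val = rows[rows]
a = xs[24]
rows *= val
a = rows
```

rows = rows * val

Transformed code:
a = (0 + a) * (val + 9)
val = val + (xs + a)
xs = (log(a) + a[14]) % (15 + 35)
val = rows[rows]
a = xs[24]
rows = rows * val
a = rows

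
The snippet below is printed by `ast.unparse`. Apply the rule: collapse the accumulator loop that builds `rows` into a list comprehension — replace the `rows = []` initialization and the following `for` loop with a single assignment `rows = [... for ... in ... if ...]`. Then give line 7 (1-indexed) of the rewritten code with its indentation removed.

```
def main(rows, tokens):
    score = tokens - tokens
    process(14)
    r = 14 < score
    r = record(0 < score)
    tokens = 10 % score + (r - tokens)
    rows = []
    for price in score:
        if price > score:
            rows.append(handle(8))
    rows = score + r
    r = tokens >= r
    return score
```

Transformed code:
def main(rows, tokens):
    score = tokens - tokens
    process(14)
    r = 14 < score
    r = record(0 < score)
    tokens = 10 % score + (r - tokens)
    rows = [handle(8) for price in score if price > score]
    rows = score + r
    r = tokens >= r
    return score

rows = [handle(8) for price in score if price > score]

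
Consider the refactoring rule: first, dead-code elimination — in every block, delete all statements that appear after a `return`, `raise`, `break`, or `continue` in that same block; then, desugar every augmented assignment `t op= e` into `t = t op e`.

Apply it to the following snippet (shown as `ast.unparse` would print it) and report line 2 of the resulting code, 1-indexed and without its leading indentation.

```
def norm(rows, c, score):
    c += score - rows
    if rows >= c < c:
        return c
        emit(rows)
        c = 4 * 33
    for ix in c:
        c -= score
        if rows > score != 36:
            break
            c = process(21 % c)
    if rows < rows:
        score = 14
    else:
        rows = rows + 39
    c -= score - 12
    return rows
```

Transformed code:
def norm(rows, c, score):
    c = c + (score - rows)
    if rows >= c < c:
        return c
    for ix in c:
        c = c - score
        if rows > score != 36:
            break
    if rows < rows:
        score = 14
    else:
        rows = rows + 39
    c = c - (score - 12)
    return rows

c = c + (score - rows)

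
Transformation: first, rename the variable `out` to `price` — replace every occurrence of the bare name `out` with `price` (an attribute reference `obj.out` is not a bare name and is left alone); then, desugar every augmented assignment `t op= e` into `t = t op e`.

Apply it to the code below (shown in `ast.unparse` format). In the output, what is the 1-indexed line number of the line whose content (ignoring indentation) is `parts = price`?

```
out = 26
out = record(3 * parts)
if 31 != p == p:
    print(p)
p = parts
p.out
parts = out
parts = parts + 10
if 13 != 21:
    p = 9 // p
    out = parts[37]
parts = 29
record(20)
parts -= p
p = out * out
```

7

Transformed code:
price = 26
price = record(3 * parts)
if 31 != p == p:
    print(p)
p = parts
p.out
parts = price
parts = parts + 10
if 13 != 21:
    p = 9 // p
    price = parts[37]
parts = 29
record(20)
parts = parts - p
p = price * price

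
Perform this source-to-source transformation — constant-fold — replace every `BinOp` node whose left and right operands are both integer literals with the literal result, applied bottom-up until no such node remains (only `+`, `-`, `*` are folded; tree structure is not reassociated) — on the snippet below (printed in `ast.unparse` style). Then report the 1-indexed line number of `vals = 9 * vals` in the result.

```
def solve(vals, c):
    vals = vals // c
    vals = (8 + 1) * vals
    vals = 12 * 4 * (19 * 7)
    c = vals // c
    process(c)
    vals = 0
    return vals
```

Transformed code:
def solve(vals, c):
    vals = vals // c
    vals = 9 * vals
    vals = 6384
    c = vals // c
    process(c)
    vals = 0
    return vals

3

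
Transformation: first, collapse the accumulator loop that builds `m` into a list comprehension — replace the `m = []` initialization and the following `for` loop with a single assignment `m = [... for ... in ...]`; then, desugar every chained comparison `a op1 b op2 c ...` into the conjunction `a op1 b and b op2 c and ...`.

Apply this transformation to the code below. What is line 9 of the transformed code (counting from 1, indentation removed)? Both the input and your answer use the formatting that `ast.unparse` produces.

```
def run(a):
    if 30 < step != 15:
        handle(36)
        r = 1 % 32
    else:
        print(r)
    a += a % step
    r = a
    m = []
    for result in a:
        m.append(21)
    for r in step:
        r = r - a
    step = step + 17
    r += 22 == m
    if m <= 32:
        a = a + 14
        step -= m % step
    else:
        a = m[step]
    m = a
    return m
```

m = [21 for result in a]

Transformed code:
def run(a):
    if 30 < step and step != 15:
        handle(36)
        r = 1 % 32
    else:
        print(r)
    a += a % step
    r = a
    m = [21 for result in a]
    for r in step:
        r = r - a
    step = step + 17
    r += 22 == m
    if m <= 32:
        a = a + 14
        step -= m % step
    else:
        a = m[step]
    m = a
    return m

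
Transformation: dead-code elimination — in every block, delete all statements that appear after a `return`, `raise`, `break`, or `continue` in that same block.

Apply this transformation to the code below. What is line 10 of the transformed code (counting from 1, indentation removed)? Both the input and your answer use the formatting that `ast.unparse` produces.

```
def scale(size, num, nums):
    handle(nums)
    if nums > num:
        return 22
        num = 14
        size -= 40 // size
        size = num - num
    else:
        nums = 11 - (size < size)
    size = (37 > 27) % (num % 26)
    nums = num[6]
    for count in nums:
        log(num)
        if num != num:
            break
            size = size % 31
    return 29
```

log(num)

Transformed code:
def scale(size, num, nums):
    handle(nums)
    if nums > num:
        return 22
    else:
        nums = 11 - (size < size)
    size = (37 > 27) % (num % 26)
    nums = num[6]
    for count in nums:
        log(num)
        if num != num:
            break
    return 29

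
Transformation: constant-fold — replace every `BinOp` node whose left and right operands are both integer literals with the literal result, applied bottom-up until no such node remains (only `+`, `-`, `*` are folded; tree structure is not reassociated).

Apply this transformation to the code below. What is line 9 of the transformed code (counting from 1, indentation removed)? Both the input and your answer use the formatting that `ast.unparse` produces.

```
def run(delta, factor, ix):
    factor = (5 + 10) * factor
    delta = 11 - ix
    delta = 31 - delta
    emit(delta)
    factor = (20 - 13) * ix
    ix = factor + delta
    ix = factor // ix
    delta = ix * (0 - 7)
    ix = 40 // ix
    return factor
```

Transformed code:
def run(delta, factor, ix):
    factor = 15 * factor
    delta = 11 - ix
    delta = 31 - delta
    emit(delta)
    factor = 7 * ix
    ix = factor + delta
    ix = factor // ix
    delta = ix * -7
    ix = 40 // ix
    return factor

delta = ix * -7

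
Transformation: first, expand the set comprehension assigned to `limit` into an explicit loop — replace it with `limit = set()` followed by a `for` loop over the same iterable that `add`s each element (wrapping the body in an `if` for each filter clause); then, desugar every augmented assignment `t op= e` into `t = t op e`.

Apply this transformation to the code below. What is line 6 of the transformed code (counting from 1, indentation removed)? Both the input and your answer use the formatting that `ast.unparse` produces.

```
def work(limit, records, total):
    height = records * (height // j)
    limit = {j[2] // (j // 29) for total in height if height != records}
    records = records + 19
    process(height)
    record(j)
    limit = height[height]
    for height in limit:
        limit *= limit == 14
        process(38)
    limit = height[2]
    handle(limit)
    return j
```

Transformed code:
def work(limit, records, total):
    height = records * (height // j)
    limit = set()
    for total in height:
        if height != records:
            limit.add(j[2] // (j // 29))
    records = records + 19
    process(height)
    record(j)
    limit = height[height]
    for height in limit:
        limit = limit * (limit == 14)
        process(38)
    limit = height[2]
    handle(limit)
    return j

limit.add(j[2] // (j // 29))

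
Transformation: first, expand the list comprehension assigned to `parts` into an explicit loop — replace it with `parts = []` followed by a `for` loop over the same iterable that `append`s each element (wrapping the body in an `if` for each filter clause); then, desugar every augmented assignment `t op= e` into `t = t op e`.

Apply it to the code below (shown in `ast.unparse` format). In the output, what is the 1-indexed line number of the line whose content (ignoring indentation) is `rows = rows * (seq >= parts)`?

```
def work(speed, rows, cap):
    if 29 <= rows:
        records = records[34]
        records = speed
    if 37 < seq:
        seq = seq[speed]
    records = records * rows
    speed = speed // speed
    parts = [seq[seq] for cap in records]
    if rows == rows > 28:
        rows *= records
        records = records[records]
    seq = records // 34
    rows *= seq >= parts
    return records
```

Transformed code:
def work(speed, rows, cap):
    if 29 <= rows:
        records = records[34]
        records = speed
    if 37 < seq:
        seq = seq[speed]
    records = records * rows
    speed = speed // speed
    parts = []
    for cap in records:
        parts.append(seq[seq])
    if rows == rows > 28:
        rows = rows * records
        records = records[records]
    seq = records // 34
    rows = rows * (seq >= parts)
    return records

16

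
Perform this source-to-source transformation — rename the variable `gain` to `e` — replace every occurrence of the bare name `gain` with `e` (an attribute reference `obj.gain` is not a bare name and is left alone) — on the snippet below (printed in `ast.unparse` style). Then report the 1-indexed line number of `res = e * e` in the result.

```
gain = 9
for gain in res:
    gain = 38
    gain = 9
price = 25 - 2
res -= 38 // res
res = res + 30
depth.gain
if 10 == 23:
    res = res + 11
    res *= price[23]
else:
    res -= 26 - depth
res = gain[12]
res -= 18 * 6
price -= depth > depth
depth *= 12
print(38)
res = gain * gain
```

19

Transformed code:
e = 9
for e in res:
    e = 38
    e = 9
price = 25 - 2
res -= 38 // res
res = res + 30
depth.gain
if 10 == 23:
    res = res + 11
    res *= price[23]
else:
    res -= 26 - depth
res = e[12]
res -= 18 * 6
price -= depth > depth
depth *= 12
print(38)
res = e * e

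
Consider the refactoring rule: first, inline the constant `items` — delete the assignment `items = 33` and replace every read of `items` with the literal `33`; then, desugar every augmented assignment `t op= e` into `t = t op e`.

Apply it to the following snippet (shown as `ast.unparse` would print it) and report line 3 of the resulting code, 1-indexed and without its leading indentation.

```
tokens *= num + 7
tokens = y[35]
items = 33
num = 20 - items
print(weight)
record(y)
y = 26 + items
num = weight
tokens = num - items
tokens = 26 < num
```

Transformed code:
tokens = tokens * (num + 7)
tokens = y[35]
num = 20 - 33
print(weight)
record(y)
y = 26 + 33
num = weight
tokens = num - 33
tokens = 26 < num

num = 20 - 33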